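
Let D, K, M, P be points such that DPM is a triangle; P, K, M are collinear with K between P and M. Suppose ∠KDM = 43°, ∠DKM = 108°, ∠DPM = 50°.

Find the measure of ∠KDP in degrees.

1. ∠DKP = 72°  [linear pair at K on PM]
2. ∠DPK = 50°  [K on ray PM]
3. ∠KDP = 58°  [△DPK]

∠KDP = 58°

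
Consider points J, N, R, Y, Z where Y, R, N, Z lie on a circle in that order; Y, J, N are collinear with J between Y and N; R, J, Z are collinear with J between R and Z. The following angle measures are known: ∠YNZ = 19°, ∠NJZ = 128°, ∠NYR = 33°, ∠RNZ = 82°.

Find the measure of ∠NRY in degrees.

∠NRY = 84°

1. ∠NZR = 33°  [△NJZ]
2. ∠RJY = 128°  [vertical angles at J]
3. ∠NRZ = 65°  [△RNZ]
4. ∠NJR = 52°  [linear pair at J on YN]
5. ∠RNY = 63°  [△RJN]
6. ∠NRY = 84°  [△YRN]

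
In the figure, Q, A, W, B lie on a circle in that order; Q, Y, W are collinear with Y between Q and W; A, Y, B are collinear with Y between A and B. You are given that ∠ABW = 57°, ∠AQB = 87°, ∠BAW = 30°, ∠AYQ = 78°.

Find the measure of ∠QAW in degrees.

∠QAW = 75°

1. ∠AQW = 57°  [same arc AW]
2. ∠AYW = 102°  [linear pair at Y on QW]
3. ∠AWQ = 48°  [△AYW]
4. ∠QAW = 75°  [△QAW]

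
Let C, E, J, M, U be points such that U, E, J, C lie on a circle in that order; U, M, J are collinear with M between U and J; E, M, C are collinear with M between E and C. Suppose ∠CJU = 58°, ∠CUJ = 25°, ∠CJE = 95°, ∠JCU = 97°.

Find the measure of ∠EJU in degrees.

1. ∠CEJ = 25°  [same arc JC]
2. ∠ECJ = 60°  [△EJC]
3. ∠JEU = 83°  [cyclic UEJC, opposite ∠E+∠C]
4. ∠EUJ = 60°  [same arc EJ]
5. ∠EJU = 37°  [△UEJ]

∠EJU = 37°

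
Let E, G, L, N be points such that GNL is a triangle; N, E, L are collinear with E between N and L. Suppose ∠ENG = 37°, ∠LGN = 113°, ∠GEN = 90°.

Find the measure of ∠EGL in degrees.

∠EGL = 60°

1. ∠GNL = 37°  [E on ray NL]
2. ∠GLN = 30°  [△GNL]
3. ∠GEL = 90°  [linear pair at E on NL]
4. ∠ELG = 30°  [E on ray LN]
5. ∠EGL = 60°  [△GEL]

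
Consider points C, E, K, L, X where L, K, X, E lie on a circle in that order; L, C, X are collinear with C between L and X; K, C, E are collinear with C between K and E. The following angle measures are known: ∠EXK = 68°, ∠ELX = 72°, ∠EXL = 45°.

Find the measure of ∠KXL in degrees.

1. ∠ELK = 112°  [cyclic LKXE, opposite ∠L+∠X]
2. ∠EKL = 45°  [same arc LE]
3. ∠KEL = 23°  [△LKE]
4. ∠KXL = 23°  [same arc LK]

∠KXL = 23°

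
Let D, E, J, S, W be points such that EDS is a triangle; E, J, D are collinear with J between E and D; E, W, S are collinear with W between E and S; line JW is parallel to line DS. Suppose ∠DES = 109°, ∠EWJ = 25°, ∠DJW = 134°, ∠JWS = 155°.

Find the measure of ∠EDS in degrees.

∠EDS = 46°

1. ∠JEW = 109°  [J on ED, W on ES]
2. ∠EJW = 46°  [△EJW]
3. ∠EDS = 46°  [JW∥DS, corresponding at J]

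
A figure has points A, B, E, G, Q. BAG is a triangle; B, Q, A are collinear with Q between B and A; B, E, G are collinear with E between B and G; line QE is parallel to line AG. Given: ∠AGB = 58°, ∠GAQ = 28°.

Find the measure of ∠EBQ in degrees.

∠EBQ = 94°

1. ∠BAG = 28°  [Q on ray AB]
2. ∠ABG = 94°  [△BAG]
3. ∠EBQ = 94°  [Q on BA, E on BG]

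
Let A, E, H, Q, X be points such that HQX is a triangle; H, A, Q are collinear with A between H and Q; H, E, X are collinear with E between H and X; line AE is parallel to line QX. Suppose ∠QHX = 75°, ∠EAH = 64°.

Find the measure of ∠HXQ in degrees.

1. ∠AHE = 75°  [A on HQ, E on HX]
2. ∠AEH = 41°  [△HAE]
3. ∠HXQ = 41°  [AE∥QX, corresponding at E]

∠HXQ = 41°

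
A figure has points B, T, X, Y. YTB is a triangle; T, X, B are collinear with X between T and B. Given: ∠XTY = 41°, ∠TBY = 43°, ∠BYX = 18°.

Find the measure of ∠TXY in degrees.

∠TXY = 61°

1. ∠XBY = 43°  [X on ray BT]
2. ∠BXY = 119°  [△YXB]
3. ∠TXY = 61°  [linear pair at X on TB]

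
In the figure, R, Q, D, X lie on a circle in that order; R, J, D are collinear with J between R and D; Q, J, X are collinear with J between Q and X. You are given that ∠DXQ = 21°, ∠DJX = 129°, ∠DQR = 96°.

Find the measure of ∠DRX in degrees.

1. ∠RDX = 30°  [△DJX]
2. ∠DXR = 84°  [cyclic RQDX, opposite ∠Q+∠X]
3. ∠DRX = 66°  [△RDX]

∠DRX = 66°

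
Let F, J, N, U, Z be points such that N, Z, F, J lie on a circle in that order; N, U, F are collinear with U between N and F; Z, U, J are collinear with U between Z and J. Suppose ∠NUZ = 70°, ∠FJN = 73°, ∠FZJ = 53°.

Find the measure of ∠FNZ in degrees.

1. ∠FUZ = 110°  [linear pair at U on NF]
2. ∠FZN = 107°  [cyclic NZFJ, opposite ∠Z+∠J]
3. ∠NFZ = 17°  [△ZUF]
4. ∠FNZ = 56°  [△NZF]

∠FNZ = 56°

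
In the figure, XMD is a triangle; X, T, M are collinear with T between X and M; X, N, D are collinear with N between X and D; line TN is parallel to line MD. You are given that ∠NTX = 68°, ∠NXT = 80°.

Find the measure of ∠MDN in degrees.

∠MDN = 32°

1. ∠TNX = 32°  [△XTN]
2. ∠DNT = 148°  [linear pair at N on XD]
3. ∠MDN = 32°  [TN∥MD, co-interior at D–N]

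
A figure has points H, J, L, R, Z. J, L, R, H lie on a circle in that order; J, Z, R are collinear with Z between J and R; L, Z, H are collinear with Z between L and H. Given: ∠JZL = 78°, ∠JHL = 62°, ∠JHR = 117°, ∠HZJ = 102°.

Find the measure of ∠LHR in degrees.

1. ∠HZR = 78°  [vertical angles at Z]
2. ∠HJR = 16°  [△JZH]
3. ∠HRJ = 47°  [△JRH]
4. ∠LHR = 55°  [△RZH]

∠LHR = 55°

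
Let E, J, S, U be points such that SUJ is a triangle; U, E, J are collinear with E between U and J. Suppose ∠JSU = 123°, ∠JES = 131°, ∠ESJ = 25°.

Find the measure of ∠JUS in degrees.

1. ∠EJS = 24°  [△SEJ]
2. ∠SJU = 24°  [E on ray JU]
3. ∠JUS = 33°  [△SUJ]

∠JUS = 33°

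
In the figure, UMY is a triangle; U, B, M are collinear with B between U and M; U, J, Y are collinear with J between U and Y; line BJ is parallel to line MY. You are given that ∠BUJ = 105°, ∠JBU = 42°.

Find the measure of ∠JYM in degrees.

∠JYM = 33°

1. ∠BJU = 33°  [△UBJ]
2. ∠BJY = 147°  [linear pair at J on UY]
3. ∠JYM = 33°  [BJ∥MY, co-interior at Y–J]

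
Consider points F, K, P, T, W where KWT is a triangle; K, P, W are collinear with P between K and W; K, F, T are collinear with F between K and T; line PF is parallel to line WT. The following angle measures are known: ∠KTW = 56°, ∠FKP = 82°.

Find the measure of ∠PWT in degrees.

∠PWT = 42°

1. ∠KFP = 56°  [PF∥WT, corresponding at F]
2. ∠FPK = 42°  [△KPF]
3. ∠FPW = 138°  [linear pair at P on KW]
4. ∠PWT = 42°  [PF∥WT, co-interior at W–P]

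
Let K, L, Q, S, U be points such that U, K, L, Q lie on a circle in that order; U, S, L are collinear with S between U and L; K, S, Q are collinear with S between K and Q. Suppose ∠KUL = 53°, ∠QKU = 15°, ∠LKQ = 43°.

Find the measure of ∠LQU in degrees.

1. ∠QLU = 15°  [same arc UQ]
2. ∠LUQ = 43°  [same arc LQ]
3. ∠LQU = 122°  [△ULQ]

∠LQU = 122°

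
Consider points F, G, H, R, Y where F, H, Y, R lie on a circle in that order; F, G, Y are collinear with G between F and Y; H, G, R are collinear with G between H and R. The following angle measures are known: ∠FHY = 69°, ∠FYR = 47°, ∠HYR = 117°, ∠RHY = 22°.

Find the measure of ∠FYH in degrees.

∠FYH = 70°

1. ∠FHR = 47°  [same arc FR]
2. ∠HFR = 63°  [cyclic FHYR, opposite ∠F+∠Y]
3. ∠FRH = 70°  [△FHR]
4. ∠FYH = 70°  [same arc FH]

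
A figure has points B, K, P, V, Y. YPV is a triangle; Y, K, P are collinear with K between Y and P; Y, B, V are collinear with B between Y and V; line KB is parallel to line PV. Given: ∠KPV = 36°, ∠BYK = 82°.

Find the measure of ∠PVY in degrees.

1. ∠VPY = 36°  [K on ray PY]
2. ∠PYV = 82°  [K on YP, B on YV]
3. ∠PVY = 62°  [△YPV]

∠PVY = 62°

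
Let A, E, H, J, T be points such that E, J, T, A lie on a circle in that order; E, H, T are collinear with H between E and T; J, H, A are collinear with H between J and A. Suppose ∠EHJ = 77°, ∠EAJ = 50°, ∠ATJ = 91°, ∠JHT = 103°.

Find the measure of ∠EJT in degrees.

1. ∠ETJ = 50°  [same arc EJ]
2. ∠AEJ = 89°  [cyclic EJTA, opposite ∠E+∠T]
3. ∠AJE = 41°  [△EJA]
4. ∠JET = 62°  [△EHJ]
5. ∠EJT = 68°  [△EJT]

∠EJT = 68°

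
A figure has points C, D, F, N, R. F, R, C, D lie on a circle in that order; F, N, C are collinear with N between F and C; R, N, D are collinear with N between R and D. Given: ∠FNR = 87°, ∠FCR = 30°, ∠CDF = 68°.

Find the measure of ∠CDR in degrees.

1. ∠CRF = 112°  [cyclic FRCD, opposite ∠R+∠D]
2. ∠CFR = 38°  [△FRC]
3. ∠CDR = 38°  [same arc RC]

∠CDR = 38°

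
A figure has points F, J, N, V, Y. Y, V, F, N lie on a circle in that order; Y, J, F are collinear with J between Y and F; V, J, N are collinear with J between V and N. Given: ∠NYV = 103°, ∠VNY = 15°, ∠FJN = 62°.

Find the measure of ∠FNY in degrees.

1. ∠NVY = 62°  [△YVN]
2. ∠NJY = 118°  [linear pair at J on YF]
3. ∠NFY = 62°  [same arc YN]
4. ∠FYN = 47°  [△YJN]
5. ∠FNY = 71°  [△YFN]

∠FNY = 71°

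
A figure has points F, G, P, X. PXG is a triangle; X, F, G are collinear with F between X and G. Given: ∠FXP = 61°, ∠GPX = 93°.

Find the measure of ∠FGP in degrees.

1. ∠GXP = 61°  [F on ray XG]
2. ∠PGX = 26°  [△PXG]
3. ∠FGP = 26°  [F on ray GX]

∠FGP = 26°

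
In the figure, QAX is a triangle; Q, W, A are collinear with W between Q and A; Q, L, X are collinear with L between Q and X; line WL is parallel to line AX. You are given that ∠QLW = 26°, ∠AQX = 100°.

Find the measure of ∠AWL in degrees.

∠AWL = 126°

1. ∠AXQ = 26°  [WL∥AX, corresponding at L]
2. ∠QAX = 54°  [△QAX]
3. ∠LWQ = 54°  [WL∥AX, corresponding at W]
4. ∠AWL = 126°  [linear pair at W on QA]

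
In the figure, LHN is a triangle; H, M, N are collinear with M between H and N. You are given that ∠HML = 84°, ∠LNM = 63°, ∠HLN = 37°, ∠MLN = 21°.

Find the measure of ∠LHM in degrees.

1. ∠HNL = 63°  [M on ray NH]
2. ∠LHN = 80°  [△LHN]
3. ∠LHM = 80°  [M on ray HN]

∠LHM = 80°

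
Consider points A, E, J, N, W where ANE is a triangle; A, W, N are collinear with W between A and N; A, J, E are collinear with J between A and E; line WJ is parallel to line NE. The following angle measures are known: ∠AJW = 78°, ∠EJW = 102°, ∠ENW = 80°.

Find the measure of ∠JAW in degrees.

∠JAW = 22°

1. ∠AEN = 78°  [WJ∥NE, corresponding at J]
2. ∠ANE = 80°  [W on ray NA]
3. ∠EAN = 22°  [△ANE]
4. ∠JAW = 22°  [W on AN, J on AE]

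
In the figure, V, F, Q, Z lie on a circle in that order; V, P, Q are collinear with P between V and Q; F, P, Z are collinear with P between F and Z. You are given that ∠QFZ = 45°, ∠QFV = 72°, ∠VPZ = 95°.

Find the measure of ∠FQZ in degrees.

1. ∠QVZ = 45°  [same arc QZ]
2. ∠QZV = 108°  [cyclic VFQZ, opposite ∠F+∠Z]
3. ∠QPZ = 85°  [linear pair at P on VQ]
4. ∠VQZ = 27°  [△VQZ]
5. ∠FZQ = 68°  [△QPZ]
6. ∠FQZ = 67°  [△FQZ]

∠FQZ = 67°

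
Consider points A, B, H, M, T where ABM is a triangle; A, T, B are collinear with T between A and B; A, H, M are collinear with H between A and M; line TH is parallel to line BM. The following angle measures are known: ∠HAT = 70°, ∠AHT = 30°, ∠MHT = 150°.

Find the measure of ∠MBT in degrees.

1. ∠ATH = 80°  [△ATH]
2. ∠BTH = 100°  [linear pair at T on AB]
3. ∠MBT = 80°  [TH∥BM, co-interior at B–T]

∠MBT = 80°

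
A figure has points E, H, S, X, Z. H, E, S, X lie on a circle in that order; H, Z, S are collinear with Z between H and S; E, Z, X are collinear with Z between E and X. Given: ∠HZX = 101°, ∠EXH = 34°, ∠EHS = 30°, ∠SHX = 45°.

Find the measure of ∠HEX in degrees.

1. ∠EZS = 101°  [vertical angles at Z]
2. ∠EZH = 79°  [linear pair at Z on HS]
3. ∠HEX = 71°  [△HZE]

∠HEX = 71°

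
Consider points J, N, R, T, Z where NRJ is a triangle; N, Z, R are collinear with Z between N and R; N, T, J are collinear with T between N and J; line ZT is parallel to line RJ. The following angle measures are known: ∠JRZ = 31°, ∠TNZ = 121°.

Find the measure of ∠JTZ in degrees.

1. ∠JRN = 31°  [Z on ray RN]
2. ∠JNR = 121°  [Z on NR, T on NJ]
3. ∠NJR = 28°  [△NRJ]
4. ∠NTZ = 28°  [ZT∥RJ, corresponding at T]
5. ∠JTZ = 152°  [linear pair at T on NJ]

∠JTZ = 152°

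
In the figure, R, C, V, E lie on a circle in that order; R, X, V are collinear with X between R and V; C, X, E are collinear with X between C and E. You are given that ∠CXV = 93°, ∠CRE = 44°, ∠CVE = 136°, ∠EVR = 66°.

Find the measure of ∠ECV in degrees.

1. ∠EXR = 93°  [vertical angles at X]
2. ∠EXV = 87°  [linear pair at X on RV]
3. ∠CEV = 27°  [△VXE]
4. ∠ECV = 17°  [△CVE]

∠ECV = 17°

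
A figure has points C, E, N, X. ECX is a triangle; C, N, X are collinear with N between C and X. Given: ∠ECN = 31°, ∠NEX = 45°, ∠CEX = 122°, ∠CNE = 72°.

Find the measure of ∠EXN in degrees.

1. ∠ECX = 31°  [N on ray CX]
2. ∠CXE = 27°  [△ECX]
3. ∠EXN = 27°  [N on ray XC]

∠EXN = 27°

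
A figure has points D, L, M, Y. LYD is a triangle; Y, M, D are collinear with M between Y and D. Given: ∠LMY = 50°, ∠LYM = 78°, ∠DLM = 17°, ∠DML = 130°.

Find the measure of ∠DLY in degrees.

∠DLY = 69°

1. ∠DYL = 78°  [M on ray YD]
2. ∠LDM = 33°  [△LMD]
3. ∠LDY = 33°  [M on ray DY]
4. ∠DLY = 69°  [△LYD]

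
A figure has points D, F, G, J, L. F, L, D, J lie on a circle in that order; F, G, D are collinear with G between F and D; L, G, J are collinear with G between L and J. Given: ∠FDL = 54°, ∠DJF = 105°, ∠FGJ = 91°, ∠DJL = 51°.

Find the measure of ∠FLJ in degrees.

1. ∠DGL = 91°  [vertical angles at G]
2. ∠DFL = 51°  [same arc LD]
3. ∠FGL = 89°  [linear pair at G on FD]
4. ∠FLJ = 40°  [△FGL]

∠FLJ = 40°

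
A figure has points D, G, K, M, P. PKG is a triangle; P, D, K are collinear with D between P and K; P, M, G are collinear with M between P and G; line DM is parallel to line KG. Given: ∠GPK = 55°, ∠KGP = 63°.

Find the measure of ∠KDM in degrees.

1. ∠GKP = 62°  [△PKG]
2. ∠MDP = 62°  [DM∥KG, corresponding at D]
3. ∠KDM = 118°  [linear pair at D on PK]

∠KDM = 118°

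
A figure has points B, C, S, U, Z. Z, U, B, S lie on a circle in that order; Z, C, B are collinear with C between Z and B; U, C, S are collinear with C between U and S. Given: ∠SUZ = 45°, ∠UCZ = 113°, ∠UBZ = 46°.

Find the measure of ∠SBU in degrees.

1. ∠SBZ = 45°  [same arc ZS]
2. ∠BCS = 113°  [vertical angles at C]
3. ∠BCU = 67°  [linear pair at C on ZB]
4. ∠BUS = 67°  [△UCB]
5. ∠BSU = 22°  [△BCS]
6. ∠SBU = 91°  [△UBS]

∠SBU = 91°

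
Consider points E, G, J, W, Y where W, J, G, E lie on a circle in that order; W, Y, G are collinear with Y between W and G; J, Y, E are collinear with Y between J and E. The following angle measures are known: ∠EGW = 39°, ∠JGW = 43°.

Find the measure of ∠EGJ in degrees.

∠EGJ = 82°

1. ∠EJW = 39°  [same arc WE]
2. ∠JEW = 43°  [same arc WJ]
3. ∠EWJ = 98°  [△WJE]
4. ∠EGJ = 82°  [cyclic WJGE, opposite ∠W+∠G]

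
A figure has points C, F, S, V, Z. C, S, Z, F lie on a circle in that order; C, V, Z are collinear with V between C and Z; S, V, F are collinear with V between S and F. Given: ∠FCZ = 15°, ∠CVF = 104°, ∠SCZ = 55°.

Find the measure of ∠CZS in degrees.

1. ∠FSZ = 15°  [same arc ZF]
2. ∠SVZ = 104°  [vertical angles at V]
3. ∠CZS = 61°  [△SVZ]

∠CZS = 61°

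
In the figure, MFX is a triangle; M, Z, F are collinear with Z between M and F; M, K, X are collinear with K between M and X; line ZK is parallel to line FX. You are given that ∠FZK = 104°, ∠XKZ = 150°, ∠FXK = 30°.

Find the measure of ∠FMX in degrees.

1. ∠KZM = 76°  [linear pair at Z on MF]
2. ∠FXM = 30°  [K on ray XM]
3. ∠MFX = 76°  [ZK∥FX, corresponding at Z]
4. ∠FMX = 74°  [△MFX]

∠FMX = 74°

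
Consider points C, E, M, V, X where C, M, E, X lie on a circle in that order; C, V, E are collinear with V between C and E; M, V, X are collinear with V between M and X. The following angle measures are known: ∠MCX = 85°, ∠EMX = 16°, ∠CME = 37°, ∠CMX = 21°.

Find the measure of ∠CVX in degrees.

1. ∠CXM = 74°  [△CMX]
2. ∠ECX = 16°  [same arc EX]
3. ∠CVX = 90°  [△CVX]

∠CVX = 90°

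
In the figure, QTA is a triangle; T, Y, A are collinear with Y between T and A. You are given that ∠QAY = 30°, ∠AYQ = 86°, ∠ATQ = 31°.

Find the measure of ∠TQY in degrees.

1. ∠QYT = 94°  [linear pair at Y on TA]
2. ∠QTY = 31°  [Y on ray TA]
3. ∠TQY = 55°  [△QTY]

∠TQY = 55°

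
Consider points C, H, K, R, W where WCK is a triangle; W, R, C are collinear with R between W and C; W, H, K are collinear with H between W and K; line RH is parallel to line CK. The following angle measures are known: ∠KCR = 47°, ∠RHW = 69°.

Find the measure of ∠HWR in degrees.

1. ∠KCW = 47°  [R on ray CW]
2. ∠CKW = 69°  [RH∥CK, corresponding at H]
3. ∠CWK = 64°  [△WCK]
4. ∠HWR = 64°  [R on WC, H on WK]

∠HWR = 64°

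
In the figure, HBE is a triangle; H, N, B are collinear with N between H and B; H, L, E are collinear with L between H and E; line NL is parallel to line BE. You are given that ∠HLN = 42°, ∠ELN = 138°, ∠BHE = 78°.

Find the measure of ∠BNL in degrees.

∠BNL = 120°

1. ∠BEH = 42°  [NL∥BE, corresponding at L]
2. ∠EBH = 60°  [△HBE]
3. ∠HNL = 60°  [NL∥BE, corresponding at N]
4. ∠BNL = 120°  [linear pair at N on HB]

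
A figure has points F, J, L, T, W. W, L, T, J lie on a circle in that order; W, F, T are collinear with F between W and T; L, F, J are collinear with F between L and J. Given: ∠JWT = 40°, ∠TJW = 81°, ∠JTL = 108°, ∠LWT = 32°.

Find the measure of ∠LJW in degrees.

1. ∠JTW = 59°  [△WTJ]
2. ∠JWL = 72°  [cyclic WLTJ, opposite ∠W+∠T]
3. ∠JLW = 59°  [same arc WJ]
4. ∠LJW = 49°  [△WLJ]

∠LJW = 49°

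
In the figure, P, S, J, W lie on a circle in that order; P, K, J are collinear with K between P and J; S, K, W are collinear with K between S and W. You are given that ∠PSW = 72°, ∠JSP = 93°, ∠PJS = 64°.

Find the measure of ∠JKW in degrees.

∠JKW = 85°

1. ∠PJW = 72°  [same arc PW]
2. ∠JPS = 23°  [△PSJ]
3. ∠JWS = 23°  [same arc SJ]
4. ∠JKW = 85°  [△JKW]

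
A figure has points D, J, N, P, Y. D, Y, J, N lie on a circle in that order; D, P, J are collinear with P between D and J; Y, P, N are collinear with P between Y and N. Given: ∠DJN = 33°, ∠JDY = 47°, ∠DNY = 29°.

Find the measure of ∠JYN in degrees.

1. ∠DYN = 33°  [same arc DN]
2. ∠DPY = 100°  [△DPY]
3. ∠DJY = 29°  [same arc DY]
4. ∠JPY = 80°  [linear pair at P on DJ]
5. ∠JYN = 71°  [△YPJ]

∠JYN = 71°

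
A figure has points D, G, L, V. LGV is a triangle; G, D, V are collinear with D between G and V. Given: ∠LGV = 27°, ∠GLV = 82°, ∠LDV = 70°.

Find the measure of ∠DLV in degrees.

1. ∠GVL = 71°  [△LGV]
2. ∠DVL = 71°  [D on ray VG]
3. ∠DLV = 39°  [△LDV]

∠DLV = 39°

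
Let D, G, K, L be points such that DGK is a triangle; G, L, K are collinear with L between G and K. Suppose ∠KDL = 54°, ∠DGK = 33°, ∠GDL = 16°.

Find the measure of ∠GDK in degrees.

∠GDK = 70°

1. ∠DGL = 33°  [L on ray GK]
2. ∠DLG = 131°  [△DGL]
3. ∠DLK = 49°  [linear pair at L on GK]
4. ∠DKL = 77°  [△DLK]
5. ∠DKG = 77°  [L on ray KG]
6. ∠GDK = 70°  [△DGK]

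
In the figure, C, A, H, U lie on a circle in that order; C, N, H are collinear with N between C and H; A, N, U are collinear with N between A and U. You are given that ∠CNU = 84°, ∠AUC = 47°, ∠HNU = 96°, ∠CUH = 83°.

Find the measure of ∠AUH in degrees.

1. ∠HCU = 49°  [△CNU]
2. ∠CHU = 48°  [△CHU]
3. ∠AUH = 36°  [△HNU]

∠AUH = 36°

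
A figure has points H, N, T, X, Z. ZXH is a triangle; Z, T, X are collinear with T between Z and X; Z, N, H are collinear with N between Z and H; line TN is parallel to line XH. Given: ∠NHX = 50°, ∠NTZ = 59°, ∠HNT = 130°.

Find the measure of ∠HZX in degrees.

1. ∠XHZ = 50°  [N on ray HZ]
2. ∠HXZ = 59°  [TN∥XH, corresponding at T]
3. ∠HZX = 71°  [△ZXH]

∠HZX = 71°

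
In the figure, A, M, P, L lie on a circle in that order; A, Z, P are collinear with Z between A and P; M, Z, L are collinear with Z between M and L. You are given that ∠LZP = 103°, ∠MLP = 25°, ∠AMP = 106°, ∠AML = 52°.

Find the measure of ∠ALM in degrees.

∠ALM = 49°

1. ∠MAP = 25°  [same arc MP]
2. ∠APM = 49°  [△AMP]
3. ∠ALM = 49°  [same arc AM]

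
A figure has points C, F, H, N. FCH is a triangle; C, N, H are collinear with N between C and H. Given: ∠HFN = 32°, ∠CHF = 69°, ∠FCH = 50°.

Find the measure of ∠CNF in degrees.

∠CNF = 101°

1. ∠FHN = 69°  [N on ray HC]
2. ∠FNH = 79°  [△FNH]
3. ∠CNF = 101°  [linear pair at N on CH]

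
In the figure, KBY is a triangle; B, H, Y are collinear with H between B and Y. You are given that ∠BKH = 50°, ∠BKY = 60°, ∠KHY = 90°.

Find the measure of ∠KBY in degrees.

1. ∠BHK = 90°  [linear pair at H on BY]
2. ∠HBK = 40°  [△KBH]
3. ∠KBY = 40°  [H on ray BY]

∠KBY = 40°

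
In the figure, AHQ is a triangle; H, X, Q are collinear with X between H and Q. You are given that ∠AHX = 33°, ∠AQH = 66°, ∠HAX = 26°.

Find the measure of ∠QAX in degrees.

∠QAX = 55°

1. ∠AXH = 121°  [△AHX]
2. ∠AQX = 66°  [X on ray QH]
3. ∠AXQ = 59°  [linear pair at X on HQ]
4. ∠QAX = 55°  [△AXQ]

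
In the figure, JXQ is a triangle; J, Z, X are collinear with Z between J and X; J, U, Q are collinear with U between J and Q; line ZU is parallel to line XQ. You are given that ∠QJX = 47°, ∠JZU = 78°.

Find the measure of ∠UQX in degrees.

∠UQX = 55°

1. ∠UJZ = 47°  [Z on JX, U on JQ]
2. ∠JUZ = 55°  [△JZU]
3. ∠QUZ = 125°  [linear pair at U on JQ]
4. ∠UQX = 55°  [ZU∥XQ, co-interior at Q–U]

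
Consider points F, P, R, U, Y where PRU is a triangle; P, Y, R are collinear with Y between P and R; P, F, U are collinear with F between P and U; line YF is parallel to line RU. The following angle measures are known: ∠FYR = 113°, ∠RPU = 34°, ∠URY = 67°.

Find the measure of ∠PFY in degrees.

∠PFY = 79°

1. ∠FYP = 67°  [linear pair at Y on PR]
2. ∠FPY = 34°  [Y on PR, F on PU]
3. ∠PFY = 79°  [△PYF]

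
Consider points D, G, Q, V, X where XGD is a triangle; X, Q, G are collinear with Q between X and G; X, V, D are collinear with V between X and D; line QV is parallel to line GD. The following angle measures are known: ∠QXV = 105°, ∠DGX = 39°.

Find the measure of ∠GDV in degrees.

1. ∠DXG = 105°  [Q on XG, V on XD]
2. ∠GDX = 36°  [△XGD]
3. ∠GDV = 36°  [V on ray DX]

∠GDV = 36°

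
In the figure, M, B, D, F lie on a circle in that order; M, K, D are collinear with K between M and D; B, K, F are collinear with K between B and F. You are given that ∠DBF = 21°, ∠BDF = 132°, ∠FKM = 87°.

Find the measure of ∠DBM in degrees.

1. ∠BFD = 27°  [△BDF]
2. ∠BKD = 87°  [vertical angles at K]
3. ∠BMD = 27°  [same arc BD]
4. ∠BDM = 72°  [△BKD]
5. ∠DBM = 81°  [△MBD]

∠DBM = 81°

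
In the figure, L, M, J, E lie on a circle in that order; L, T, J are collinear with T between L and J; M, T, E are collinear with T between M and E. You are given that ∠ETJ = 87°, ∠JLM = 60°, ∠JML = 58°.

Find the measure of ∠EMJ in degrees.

∠EMJ = 25°

1. ∠LTM = 87°  [vertical angles at T]
2. ∠LJM = 62°  [△LMJ]
3. ∠JTM = 93°  [linear pair at T on LJ]
4. ∠EMJ = 25°  [△MTJ]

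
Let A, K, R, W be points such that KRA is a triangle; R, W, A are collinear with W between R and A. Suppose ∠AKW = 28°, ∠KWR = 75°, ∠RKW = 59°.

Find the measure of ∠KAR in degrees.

∠KAR = 47°

1. ∠AWK = 105°  [linear pair at W on RA]
2. ∠KAW = 47°  [△KWA]
3. ∠KAR = 47°  [W on ray AR]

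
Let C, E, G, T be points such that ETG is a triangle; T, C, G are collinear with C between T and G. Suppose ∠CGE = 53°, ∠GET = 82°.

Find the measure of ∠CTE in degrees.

1. ∠EGT = 53°  [C on ray GT]
2. ∠ETG = 45°  [△ETG]
3. ∠CTE = 45°  [C on ray TG]

∠CTE = 45°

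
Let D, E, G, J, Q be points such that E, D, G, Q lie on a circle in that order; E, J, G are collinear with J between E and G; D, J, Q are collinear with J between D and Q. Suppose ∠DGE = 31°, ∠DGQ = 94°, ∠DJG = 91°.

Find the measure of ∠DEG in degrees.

∠DEG = 28°

1. ∠GDQ = 58°  [△DJG]
2. ∠DQG = 28°  [△DGQ]
3. ∠DEG = 28°  [same arc DG]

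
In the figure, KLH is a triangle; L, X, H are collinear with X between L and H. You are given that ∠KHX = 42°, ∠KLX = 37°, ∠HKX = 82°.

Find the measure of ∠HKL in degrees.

1. ∠KHL = 42°  [X on ray HL]
2. ∠HLK = 37°  [X on ray LH]
3. ∠HKL = 101°  [△KLH]

∠HKL = 101°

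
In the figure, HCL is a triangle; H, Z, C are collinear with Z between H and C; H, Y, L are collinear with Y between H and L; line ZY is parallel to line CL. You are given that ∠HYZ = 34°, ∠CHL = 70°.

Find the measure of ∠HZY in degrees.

1. ∠CLH = 34°  [ZY∥CL, corresponding at Y]
2. ∠HCL = 76°  [△HCL]
3. ∠HZY = 76°  [ZY∥CL, corresponding at Z]

∠HZY = 76°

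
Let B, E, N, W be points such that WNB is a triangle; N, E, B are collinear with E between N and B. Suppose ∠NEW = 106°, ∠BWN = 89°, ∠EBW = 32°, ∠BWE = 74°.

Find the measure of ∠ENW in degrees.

∠ENW = 59°

1. ∠NBW = 32°  [E on ray BN]
2. ∠BNW = 59°  [△WNB]
3. ∠ENW = 59°  [E on ray NB]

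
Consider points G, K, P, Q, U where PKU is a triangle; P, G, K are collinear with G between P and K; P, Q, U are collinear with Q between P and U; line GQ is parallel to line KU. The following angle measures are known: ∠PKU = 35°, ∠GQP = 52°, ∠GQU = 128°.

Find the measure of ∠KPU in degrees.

1. ∠PGQ = 35°  [GQ∥KU, corresponding at G]
2. ∠GPQ = 93°  [△PGQ]
3. ∠KPU = 93°  [G on PK, Q on PU]

∠KPU = 93°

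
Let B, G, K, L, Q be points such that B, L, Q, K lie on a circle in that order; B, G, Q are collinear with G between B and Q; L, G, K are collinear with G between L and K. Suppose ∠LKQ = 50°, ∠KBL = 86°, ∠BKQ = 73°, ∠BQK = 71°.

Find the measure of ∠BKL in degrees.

1. ∠KGQ = 59°  [△QGK]
2. ∠KBQ = 36°  [△BQK]
3. ∠BGK = 121°  [linear pair at G on BQ]
4. ∠BKL = 23°  [△BGK]

∠BKL = 23°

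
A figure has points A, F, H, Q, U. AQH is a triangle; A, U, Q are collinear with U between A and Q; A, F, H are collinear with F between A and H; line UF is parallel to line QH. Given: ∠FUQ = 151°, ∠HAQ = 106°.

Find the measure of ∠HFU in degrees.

∠HFU = 135°

1. ∠AUF = 29°  [linear pair at U on AQ]
2. ∠FAU = 106°  [U on AQ, F on AH]
3. ∠AFU = 45°  [△AUF]
4. ∠HFU = 135°  [linear pair at F on AH]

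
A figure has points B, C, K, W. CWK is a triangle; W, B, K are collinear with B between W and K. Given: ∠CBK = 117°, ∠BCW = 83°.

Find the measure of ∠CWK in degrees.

1. ∠CBW = 63°  [linear pair at B on WK]
2. ∠BWC = 34°  [△CWB]
3. ∠CWK = 34°  [B on ray WK]

∠CWK = 34°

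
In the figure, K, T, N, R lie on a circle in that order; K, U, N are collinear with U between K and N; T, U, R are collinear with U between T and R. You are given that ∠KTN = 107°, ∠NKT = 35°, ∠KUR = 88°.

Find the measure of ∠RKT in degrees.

∠RKT = 89°

1. ∠KNT = 38°  [△KTN]
2. ∠NRT = 35°  [same arc TN]
3. ∠NUT = 88°  [vertical angles at U]
4. ∠NTR = 54°  [△TUN]
5. ∠RNT = 91°  [△TNR]
6. ∠RKT = 89°  [cyclic KTNR, opposite ∠K+∠N]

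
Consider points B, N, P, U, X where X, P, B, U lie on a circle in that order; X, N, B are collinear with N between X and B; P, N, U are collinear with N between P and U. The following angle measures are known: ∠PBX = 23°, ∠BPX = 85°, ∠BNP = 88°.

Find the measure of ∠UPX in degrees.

1. ∠BXP = 72°  [△XPB]
2. ∠PNX = 92°  [linear pair at N on XB]
3. ∠UPX = 16°  [△XNP]

∠UPX = 16°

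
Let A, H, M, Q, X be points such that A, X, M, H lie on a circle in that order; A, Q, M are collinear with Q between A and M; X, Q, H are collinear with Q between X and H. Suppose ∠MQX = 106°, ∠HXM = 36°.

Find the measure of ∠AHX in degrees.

1. ∠AQH = 106°  [vertical angles at Q]
2. ∠HAM = 36°  [same arc MH]
3. ∠AHX = 38°  [△AQH]

∠AHX = 38°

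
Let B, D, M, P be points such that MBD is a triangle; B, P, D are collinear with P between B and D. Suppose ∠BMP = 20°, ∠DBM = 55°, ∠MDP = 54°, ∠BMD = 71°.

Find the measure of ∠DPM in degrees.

∠DPM = 75°

1. ∠MBP = 55°  [P on ray BD]
2. ∠BPM = 105°  [△MBP]
3. ∠DPM = 75°  [linear pair at P on BD]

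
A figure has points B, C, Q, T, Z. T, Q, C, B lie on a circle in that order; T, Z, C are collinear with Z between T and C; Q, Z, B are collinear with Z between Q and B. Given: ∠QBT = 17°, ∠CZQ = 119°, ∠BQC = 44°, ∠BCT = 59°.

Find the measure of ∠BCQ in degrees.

1. ∠BQT = 59°  [same arc TB]
2. ∠BTQ = 104°  [△TQB]
3. ∠BCQ = 76°  [cyclic TQCB, opposite ∠T+∠C]

∠BCQ = 76°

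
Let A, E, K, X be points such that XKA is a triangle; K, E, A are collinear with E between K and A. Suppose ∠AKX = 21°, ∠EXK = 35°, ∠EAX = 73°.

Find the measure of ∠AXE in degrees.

∠AXE = 51°

1. ∠EKX = 21°  [E on ray KA]
2. ∠KEX = 124°  [△XKE]
3. ∠AEX = 56°  [linear pair at E on KA]
4. ∠AXE = 51°  [△XEA]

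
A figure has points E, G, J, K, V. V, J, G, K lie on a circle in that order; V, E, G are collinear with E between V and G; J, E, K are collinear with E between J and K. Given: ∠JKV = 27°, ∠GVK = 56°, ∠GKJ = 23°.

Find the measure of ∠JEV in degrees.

1. ∠JGV = 27°  [same arc VJ]
2. ∠GJK = 56°  [same arc GK]
3. ∠GEJ = 97°  [△JEG]
4. ∠JEV = 83°  [linear pair at E on VG]

∠JEV = 83°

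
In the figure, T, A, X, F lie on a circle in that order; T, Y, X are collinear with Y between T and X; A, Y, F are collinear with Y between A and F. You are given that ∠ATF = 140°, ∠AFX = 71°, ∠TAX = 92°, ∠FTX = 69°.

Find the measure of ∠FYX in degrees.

1. ∠TFX = 88°  [cyclic TAXF, opposite ∠A+∠F]
2. ∠FXT = 23°  [△TXF]
3. ∠FYX = 86°  [△XYF]

∠FYX = 86°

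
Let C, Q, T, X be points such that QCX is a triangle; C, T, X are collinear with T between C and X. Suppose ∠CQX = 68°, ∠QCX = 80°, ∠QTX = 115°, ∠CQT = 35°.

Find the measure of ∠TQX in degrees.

∠TQX = 33°

1. ∠CXQ = 32°  [△QCX]
2. ∠QXT = 32°  [T on ray XC]
3. ∠TQX = 33°  [△QTX]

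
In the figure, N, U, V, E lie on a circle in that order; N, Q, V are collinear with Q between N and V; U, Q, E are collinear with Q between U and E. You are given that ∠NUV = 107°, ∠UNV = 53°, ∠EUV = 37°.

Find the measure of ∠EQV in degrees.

∠EQV = 57°

1. ∠NEV = 73°  [cyclic NUVE, opposite ∠U+∠E]
2. ∠UEV = 53°  [same arc UV]
3. ∠ENV = 37°  [same arc VE]
4. ∠EVN = 70°  [△NVE]
5. ∠EQV = 57°  [△VQE]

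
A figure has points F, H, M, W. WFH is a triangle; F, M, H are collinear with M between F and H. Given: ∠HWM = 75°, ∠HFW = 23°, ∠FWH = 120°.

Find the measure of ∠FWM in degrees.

∠FWM = 45°

1. ∠FHW = 37°  [△WFH]
2. ∠MFW = 23°  [M on ray FH]
3. ∠MHW = 37°  [M on ray HF]
4. ∠HMW = 68°  [△WMH]
5. ∠FMW = 112°  [linear pair at M on FH]
6. ∠FWM = 45°  [△WFM]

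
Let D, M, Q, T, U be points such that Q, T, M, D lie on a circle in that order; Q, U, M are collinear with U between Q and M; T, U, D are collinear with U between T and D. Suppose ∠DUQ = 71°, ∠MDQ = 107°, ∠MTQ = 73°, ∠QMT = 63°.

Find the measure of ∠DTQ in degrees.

∠DTQ = 27°

1. ∠MUT = 71°  [vertical angles at U]
2. ∠MQT = 44°  [△QTM]
3. ∠QUT = 109°  [linear pair at U on QM]
4. ∠DTQ = 27°  [△QUT]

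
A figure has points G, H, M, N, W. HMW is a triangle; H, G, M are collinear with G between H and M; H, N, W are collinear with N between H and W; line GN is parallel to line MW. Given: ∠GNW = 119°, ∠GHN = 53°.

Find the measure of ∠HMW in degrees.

1. ∠GNH = 61°  [linear pair at N on HW]
2. ∠HGN = 66°  [△HGN]
3. ∠HMW = 66°  [GN∥MW, corresponding at G]

∠HMW = 66°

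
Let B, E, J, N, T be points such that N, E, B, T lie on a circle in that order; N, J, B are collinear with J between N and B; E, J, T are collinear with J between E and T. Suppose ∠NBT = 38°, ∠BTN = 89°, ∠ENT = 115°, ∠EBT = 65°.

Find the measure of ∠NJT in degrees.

1. ∠NET = 38°  [same arc NT]
2. ∠BNT = 53°  [△NBT]
3. ∠ETN = 27°  [△NET]
4. ∠NJT = 100°  [△NJT]

∠NJT = 100°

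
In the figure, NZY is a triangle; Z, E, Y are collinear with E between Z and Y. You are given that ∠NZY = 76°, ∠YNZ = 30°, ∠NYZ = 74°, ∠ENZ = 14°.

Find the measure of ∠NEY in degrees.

∠NEY = 90°

1. ∠EZN = 76°  [E on ray ZY]
2. ∠NEZ = 90°  [△NZE]
3. ∠NEY = 90°  [linear pair at E on ZY]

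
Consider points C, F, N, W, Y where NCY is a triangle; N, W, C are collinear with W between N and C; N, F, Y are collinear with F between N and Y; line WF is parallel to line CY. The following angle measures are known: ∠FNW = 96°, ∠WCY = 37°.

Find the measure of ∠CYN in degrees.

∠CYN = 47°

1. ∠CNY = 96°  [W on NC, F on NY]
2. ∠NCY = 37°  [W on ray CN]
3. ∠CYN = 47°  [△NCY]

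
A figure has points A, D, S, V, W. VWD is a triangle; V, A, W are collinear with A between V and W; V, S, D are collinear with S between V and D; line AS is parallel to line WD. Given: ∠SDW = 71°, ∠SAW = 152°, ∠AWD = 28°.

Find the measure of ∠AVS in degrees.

∠AVS = 81°

1. ∠VDW = 71°  [S on ray DV]
2. ∠SAV = 28°  [linear pair at A on VW]
3. ∠ASV = 71°  [AS∥WD, corresponding at S]
4. ∠AVS = 81°  [△VAS]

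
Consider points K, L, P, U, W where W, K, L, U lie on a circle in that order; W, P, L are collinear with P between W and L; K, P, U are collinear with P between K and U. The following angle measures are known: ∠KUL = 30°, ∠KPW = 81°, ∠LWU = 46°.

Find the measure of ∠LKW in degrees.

1. ∠KWL = 30°  [same arc KL]
2. ∠KPL = 99°  [linear pair at P on WL]
3. ∠LKU = 46°  [same arc LU]
4. ∠KLW = 35°  [△KPL]
5. ∠LKW = 115°  [△WKL]

∠LKW = 115°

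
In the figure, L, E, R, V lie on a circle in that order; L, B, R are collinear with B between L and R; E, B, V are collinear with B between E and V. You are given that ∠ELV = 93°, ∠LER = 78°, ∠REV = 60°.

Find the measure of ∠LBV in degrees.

1. ∠ERV = 87°  [cyclic LERV, opposite ∠L+∠R]
2. ∠LVR = 102°  [cyclic LERV, opposite ∠E+∠V]
3. ∠RLV = 60°  [same arc RV]
4. ∠EVR = 33°  [△ERV]
5. ∠LRV = 18°  [△LRV]
6. ∠RBV = 129°  [△RBV]
7. ∠LBV = 51°  [linear pair at B on LR]

∠LBV = 51°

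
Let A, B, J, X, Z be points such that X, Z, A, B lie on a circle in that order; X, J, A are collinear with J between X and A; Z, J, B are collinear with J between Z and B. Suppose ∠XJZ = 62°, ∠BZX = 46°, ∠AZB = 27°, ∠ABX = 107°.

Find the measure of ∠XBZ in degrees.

1. ∠AJB = 62°  [vertical angles at J]
2. ∠AXB = 27°  [same arc AB]
3. ∠BJX = 118°  [linear pair at J on XA]
4. ∠XBZ = 35°  [△XJB]

∠XBZ = 35°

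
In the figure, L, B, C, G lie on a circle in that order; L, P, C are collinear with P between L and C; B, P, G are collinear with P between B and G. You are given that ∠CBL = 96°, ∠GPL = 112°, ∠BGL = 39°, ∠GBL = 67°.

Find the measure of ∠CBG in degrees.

∠CBG = 29°

1. ∠BPC = 112°  [vertical angles at P]
2. ∠BCL = 39°  [same arc LB]
3. ∠CBG = 29°  [△BPC]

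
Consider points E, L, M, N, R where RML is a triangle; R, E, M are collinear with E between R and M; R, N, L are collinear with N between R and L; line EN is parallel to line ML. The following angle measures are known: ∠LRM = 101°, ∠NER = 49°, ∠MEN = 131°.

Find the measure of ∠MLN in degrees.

∠MLN = 30°

1. ∠ERN = 101°  [E on RM, N on RL]
2. ∠ENR = 30°  [△REN]
3. ∠ENL = 150°  [linear pair at N on RL]
4. ∠MLN = 30°  [EN∥ML, co-interior at L–N]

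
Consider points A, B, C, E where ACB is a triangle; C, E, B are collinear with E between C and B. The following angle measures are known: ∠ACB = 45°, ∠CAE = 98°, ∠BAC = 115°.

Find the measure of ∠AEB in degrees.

∠AEB = 143°

1. ∠ACE = 45°  [E on ray CB]
2. ∠AEC = 37°  [△ACE]
3. ∠AEB = 143°  [linear pair at E on CB]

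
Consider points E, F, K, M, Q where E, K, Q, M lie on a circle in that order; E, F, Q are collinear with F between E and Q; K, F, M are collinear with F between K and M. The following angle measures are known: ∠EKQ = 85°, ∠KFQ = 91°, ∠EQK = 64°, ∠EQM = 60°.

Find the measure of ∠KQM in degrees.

1. ∠KEQ = 31°  [△EKQ]
2. ∠MKQ = 25°  [△KFQ]
3. ∠KMQ = 31°  [same arc KQ]
4. ∠KQM = 124°  [△KQM]

∠KQM = 124°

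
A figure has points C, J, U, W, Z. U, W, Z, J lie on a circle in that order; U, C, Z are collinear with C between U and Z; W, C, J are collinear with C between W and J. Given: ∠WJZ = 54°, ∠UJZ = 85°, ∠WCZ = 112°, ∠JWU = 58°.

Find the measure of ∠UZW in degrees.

1. ∠WUZ = 54°  [same arc WZ]
2. ∠UWZ = 95°  [cyclic UWZJ, opposite ∠W+∠J]
3. ∠UZW = 31°  [△UWZ]

∠UZW = 31°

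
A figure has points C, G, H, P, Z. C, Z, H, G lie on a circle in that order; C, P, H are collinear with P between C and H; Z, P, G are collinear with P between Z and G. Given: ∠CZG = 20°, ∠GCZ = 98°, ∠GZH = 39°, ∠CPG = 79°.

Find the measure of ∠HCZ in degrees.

∠HCZ = 59°

1. ∠GHZ = 82°  [cyclic CZHG, opposite ∠C+∠H]
2. ∠HGZ = 59°  [△ZHG]
3. ∠HCZ = 59°  [same arc ZH]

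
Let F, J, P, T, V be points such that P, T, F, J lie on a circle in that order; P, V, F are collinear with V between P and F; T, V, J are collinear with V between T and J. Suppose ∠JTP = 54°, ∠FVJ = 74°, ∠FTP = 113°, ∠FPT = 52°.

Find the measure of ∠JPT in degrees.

∠JPT = 111°

1. ∠JFP = 54°  [same arc PJ]
2. ∠JVP = 106°  [linear pair at V on PF]
3. ∠FJP = 67°  [cyclic PTFJ, opposite ∠T+∠J]
4. ∠FPJ = 59°  [△PFJ]
5. ∠PJT = 15°  [△PVJ]
6. ∠JPT = 111°  [△PTJ]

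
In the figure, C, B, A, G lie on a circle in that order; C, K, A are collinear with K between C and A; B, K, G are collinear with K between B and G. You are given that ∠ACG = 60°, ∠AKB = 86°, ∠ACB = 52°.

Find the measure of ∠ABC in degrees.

∠ABC = 94°

1. ∠ABG = 60°  [same arc AG]
2. ∠BAC = 34°  [△BKA]
3. ∠ABC = 94°  [△CBA]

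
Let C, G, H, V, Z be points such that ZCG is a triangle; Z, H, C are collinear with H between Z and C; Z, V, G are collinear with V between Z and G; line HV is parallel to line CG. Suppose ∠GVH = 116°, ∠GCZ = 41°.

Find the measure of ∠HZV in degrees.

1. ∠HVZ = 64°  [linear pair at V on ZG]
2. ∠VHZ = 41°  [HV∥CG, corresponding at H]
3. ∠HZV = 75°  [△ZHV]

∠HZV = 75°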